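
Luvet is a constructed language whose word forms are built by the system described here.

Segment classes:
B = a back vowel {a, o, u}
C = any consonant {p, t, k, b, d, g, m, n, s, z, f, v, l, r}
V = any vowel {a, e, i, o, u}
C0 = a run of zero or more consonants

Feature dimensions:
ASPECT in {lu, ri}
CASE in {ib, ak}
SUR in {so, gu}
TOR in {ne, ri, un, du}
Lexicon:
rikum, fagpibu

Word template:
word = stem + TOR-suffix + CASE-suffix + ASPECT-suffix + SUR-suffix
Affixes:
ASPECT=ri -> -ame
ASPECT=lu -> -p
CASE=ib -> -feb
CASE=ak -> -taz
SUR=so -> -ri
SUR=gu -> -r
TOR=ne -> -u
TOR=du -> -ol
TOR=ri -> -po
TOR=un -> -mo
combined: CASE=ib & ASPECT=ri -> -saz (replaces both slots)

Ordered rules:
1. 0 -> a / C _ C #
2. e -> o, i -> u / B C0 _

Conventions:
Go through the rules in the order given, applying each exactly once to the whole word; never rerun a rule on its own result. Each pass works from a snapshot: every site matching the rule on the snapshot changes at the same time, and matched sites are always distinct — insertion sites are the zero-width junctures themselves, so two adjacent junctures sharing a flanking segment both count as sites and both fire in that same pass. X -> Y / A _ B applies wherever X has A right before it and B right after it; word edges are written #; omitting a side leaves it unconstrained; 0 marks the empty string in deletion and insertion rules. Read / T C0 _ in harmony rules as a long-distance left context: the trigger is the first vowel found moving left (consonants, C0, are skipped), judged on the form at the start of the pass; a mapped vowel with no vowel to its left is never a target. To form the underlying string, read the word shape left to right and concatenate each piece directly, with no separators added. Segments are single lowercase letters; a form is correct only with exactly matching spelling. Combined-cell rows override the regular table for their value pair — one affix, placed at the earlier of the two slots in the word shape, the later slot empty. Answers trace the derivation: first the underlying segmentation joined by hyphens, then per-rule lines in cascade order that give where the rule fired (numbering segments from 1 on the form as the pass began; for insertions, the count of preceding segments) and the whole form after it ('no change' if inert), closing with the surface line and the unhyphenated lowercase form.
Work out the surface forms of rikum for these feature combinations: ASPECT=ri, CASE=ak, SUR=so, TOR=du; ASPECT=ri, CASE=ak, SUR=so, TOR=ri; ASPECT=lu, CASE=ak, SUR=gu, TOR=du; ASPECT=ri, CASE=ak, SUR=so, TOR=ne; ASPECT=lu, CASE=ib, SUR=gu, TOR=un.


cell ASPECT=ri, CASE=ak, SUR=so, TOR=du:
underlying: rikum-ol-taz-ame-ri
1. 0 -> a / C _ C #: no change
2. e -> o, i -> u / B C0 _: fires at position(s) 13: rikumoltazamori
surface: rikumoltazamori

cell ASPECT=ri, CASE=ak, SUR=so, TOR=ri:
underlying: rikum-po-taz-ame-ri
1. 0 -> a / C _ C #: no change
2. e -> o, i -> u / B C0 _: fires at position(s) 13: rikumpotazamori
surface: rikumpotazamori

cell ASPECT=lu, CASE=ak, SUR=gu, TOR=du:
underlying: rikum-ol-taz-p-r
1. 0 -> a / C _ C #: inserts after position(s) 11: rikumoltazpar
2. e -> o, i -> u / B C0 _: no change
surface: rikumoltazpar

cell ASPECT=ri, CASE=ak, SUR=so, TOR=ne:
underlying: rikum-u-taz-ame-ri
1. 0 -> a / C _ C #: no change
2. e -> o, i -> u / B C0 _: fires at position(s) 12: rikumutazamori
surface: rikumutazamori

cell ASPECT=lu, CASE=ib, SUR=gu, TOR=un:
underlying: rikum-mo-feb-p-r
1. 0 -> a / C _ C #: inserts after position(s) 11: rikummofebpar
2. e -> o, i -> u / B C0 _: fires at position(s) 9: rikummofobpar
surface: rikummofobpar


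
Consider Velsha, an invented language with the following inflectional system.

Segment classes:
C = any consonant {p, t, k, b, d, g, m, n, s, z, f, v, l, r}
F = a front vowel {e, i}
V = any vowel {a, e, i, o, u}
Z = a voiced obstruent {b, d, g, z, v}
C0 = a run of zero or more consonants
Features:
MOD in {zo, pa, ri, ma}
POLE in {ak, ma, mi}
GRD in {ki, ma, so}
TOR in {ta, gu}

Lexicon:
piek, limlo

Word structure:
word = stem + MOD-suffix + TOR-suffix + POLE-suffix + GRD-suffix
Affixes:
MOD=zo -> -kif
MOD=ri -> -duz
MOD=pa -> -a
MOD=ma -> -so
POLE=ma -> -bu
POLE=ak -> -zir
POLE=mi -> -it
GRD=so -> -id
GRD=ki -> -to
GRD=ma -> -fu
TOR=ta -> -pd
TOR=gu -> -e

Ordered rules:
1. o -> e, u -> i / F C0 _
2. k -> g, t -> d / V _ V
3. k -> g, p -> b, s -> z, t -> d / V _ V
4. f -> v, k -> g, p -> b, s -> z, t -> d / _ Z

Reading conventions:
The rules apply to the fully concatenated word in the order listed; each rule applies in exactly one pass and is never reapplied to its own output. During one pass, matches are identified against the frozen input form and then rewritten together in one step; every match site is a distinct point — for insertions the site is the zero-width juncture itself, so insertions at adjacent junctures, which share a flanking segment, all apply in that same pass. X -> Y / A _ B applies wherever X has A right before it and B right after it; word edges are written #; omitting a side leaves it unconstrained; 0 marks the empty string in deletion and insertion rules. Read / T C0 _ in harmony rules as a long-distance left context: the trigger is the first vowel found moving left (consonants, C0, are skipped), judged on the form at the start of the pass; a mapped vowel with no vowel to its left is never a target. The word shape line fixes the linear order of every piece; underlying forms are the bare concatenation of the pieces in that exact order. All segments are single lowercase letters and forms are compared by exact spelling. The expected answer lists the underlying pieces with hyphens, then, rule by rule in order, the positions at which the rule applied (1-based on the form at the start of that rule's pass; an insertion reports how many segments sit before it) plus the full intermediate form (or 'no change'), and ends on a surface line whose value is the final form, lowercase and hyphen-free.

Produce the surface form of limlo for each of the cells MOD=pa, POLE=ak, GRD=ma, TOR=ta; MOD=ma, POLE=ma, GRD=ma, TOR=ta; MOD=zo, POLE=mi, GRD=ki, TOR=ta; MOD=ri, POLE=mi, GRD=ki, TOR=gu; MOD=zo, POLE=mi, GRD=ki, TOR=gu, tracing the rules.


cell MOD=pa, POLE=ak, GRD=ma, TOR=ta:
underlying: limlo-a-pd-zir-fu
1. o -> e, u -> i / F C0 _: fires at position(s) 5, 13: limleapdzirfi
2. k -> g, t -> d / V _ V: no change
3. k -> g, p -> b, s -> z, t -> d / V _ V: no change
4. f -> v, k -> g, p -> b, s -> z, t -> d / _ Z: fires at position(s) 7: limleabdzirfi
surface: limleabdzirfi

cell MOD=ma, POLE=ma, GRD=ma, TOR=ta:
underlying: limlo-so-pd-bu-fu
1. o -> e, u -> i / F C0 _: fires at position(s) 5: limlesopdbufu
2. k -> g, t -> d / V _ V: no change
3. k -> g, p -> b, s -> z, t -> d / V _ V: fires at position(s) 6: limlezopdbufu
4. f -> v, k -> g, p -> b, s -> z, t -> d / _ Z: fires at position(s) 8: limlezobdbufu
surface: limlezobdbufu

cell MOD=zo, POLE=mi, GRD=ki, TOR=ta:
underlying: limlo-kif-pd-it-to
1. o -> e, u -> i / F C0 _: fires at position(s) 5, 14: limlekifpditte
2. k -> g, t -> d / V _ V: fires at position(s) 6: limlegifpditte
3. k -> g, p -> b, s -> z, t -> d / V _ V: no change
4. f -> v, k -> g, p -> b, s -> z, t -> d / _ Z: fires at position(s) 9: limlegifbditte
surface: limlegifbditte

cell MOD=ri, POLE=mi, GRD=ki, TOR=gu:
underlying: limlo-duz-e-it-to
1. o -> e, u -> i / F C0 _: fires at position(s) 5, 13: limleduzeitte
2. k -> g, t -> d / V _ V: no change
3. k -> g, p -> b, s -> z, t -> d / V _ V: no change
4. f -> v, k -> g, p -> b, s -> z, t -> d / _ Z: no change
surface: limleduzeitte

cell MOD=zo, POLE=mi, GRD=ki, TOR=gu:
underlying: limlo-kif-e-it-to
1. o -> e, u -> i / F C0 _: fires at position(s) 5, 13: limlekifeitte
2. k -> g, t -> d / V _ V: fires at position(s) 6: limlegifeitte
3. k -> g, p -> b, s -> z, t -> d / V _ V: no change
4. f -> v, k -> g, p -> b, s -> z, t -> d / _ Z: no change
surface: limlegifeitte


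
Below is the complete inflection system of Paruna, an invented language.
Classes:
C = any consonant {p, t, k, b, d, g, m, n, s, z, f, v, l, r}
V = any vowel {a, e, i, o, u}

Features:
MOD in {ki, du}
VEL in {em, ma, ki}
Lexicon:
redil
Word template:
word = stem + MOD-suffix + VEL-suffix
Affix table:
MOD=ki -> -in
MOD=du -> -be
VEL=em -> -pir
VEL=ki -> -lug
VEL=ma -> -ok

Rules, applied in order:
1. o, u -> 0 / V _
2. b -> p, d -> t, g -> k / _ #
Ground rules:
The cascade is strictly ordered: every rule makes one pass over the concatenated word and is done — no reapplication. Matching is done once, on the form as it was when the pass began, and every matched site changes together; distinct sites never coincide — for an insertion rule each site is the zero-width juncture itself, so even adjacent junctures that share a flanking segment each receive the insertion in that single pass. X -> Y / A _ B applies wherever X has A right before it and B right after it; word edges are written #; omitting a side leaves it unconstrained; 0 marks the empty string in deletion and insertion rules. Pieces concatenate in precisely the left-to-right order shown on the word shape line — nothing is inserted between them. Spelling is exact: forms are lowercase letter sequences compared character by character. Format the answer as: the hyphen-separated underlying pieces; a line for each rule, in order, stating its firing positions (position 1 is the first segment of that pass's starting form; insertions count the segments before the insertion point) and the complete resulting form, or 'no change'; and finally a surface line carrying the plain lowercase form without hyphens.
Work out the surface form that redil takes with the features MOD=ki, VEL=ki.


underlying: redil-in-lug
1. o, u -> 0 / V _: no change
2. b -> p, d -> t, g -> k / _ #: fires at position(s) 10: redilinluk
surface: redilinluk


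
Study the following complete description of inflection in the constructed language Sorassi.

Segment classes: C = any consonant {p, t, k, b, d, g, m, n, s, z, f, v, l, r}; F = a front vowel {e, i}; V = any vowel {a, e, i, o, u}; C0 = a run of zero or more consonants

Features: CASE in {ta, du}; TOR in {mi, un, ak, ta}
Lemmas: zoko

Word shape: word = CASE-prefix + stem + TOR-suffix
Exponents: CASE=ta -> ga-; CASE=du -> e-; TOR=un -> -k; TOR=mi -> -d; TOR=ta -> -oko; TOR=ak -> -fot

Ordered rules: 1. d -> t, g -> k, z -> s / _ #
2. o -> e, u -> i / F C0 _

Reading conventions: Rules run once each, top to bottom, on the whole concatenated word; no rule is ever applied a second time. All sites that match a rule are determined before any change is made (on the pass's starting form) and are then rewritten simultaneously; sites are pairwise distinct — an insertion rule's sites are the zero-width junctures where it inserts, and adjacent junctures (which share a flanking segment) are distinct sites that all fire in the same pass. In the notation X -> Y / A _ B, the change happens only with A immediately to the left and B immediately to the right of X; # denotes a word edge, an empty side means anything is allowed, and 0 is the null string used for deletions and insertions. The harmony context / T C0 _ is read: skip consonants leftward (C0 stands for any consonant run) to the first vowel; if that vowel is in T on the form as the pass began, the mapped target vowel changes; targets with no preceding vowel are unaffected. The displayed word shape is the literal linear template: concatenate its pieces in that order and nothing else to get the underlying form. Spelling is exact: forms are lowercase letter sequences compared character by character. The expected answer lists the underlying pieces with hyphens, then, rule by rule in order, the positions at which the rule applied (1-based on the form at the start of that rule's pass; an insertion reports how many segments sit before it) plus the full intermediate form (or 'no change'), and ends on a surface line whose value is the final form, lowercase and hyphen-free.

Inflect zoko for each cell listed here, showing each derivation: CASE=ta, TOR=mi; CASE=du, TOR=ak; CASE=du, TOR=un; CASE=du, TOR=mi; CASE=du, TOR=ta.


cell CASE=ta, TOR=mi:
underlying: ga-zoko-d
1. d -> t, g -> k, z -> s / _ #: fires at position(s) 7: gazokot
2. o -> e, u -> i / F C0 _: no change
surface: gazokot

cell CASE=du, TOR=ak:
underlying: e-zoko-fot
1. d -> t, g -> k, z -> s / _ #: no change
2. o -> e, u -> i / F C0 _: fires at position(s) 3: ezekofot
surface: ezekofot

cell CASE=du, TOR=un:
underlying: e-zoko-k
1. d -> t, g -> k, z -> s / _ #: no change
2. o -> e, u -> i / F C0 _: fires at position(s) 3: ezekok
surface: ezekok

cell CASE=du, TOR=mi:
underlying: e-zoko-d
1. d -> t, g -> k, z -> s / _ #: fires at position(s) 6: ezokot
2. o -> e, u -> i / F C0 _: fires at position(s) 3: ezekot
surface: ezekot

cell CASE=du, TOR=ta:
underlying: e-zoko-oko
1. d -> t, g -> k, z -> s / _ #: no change
2. o -> e, u -> i / F C0 _: fires at position(s) 3: ezekooko
surface: ezekooko


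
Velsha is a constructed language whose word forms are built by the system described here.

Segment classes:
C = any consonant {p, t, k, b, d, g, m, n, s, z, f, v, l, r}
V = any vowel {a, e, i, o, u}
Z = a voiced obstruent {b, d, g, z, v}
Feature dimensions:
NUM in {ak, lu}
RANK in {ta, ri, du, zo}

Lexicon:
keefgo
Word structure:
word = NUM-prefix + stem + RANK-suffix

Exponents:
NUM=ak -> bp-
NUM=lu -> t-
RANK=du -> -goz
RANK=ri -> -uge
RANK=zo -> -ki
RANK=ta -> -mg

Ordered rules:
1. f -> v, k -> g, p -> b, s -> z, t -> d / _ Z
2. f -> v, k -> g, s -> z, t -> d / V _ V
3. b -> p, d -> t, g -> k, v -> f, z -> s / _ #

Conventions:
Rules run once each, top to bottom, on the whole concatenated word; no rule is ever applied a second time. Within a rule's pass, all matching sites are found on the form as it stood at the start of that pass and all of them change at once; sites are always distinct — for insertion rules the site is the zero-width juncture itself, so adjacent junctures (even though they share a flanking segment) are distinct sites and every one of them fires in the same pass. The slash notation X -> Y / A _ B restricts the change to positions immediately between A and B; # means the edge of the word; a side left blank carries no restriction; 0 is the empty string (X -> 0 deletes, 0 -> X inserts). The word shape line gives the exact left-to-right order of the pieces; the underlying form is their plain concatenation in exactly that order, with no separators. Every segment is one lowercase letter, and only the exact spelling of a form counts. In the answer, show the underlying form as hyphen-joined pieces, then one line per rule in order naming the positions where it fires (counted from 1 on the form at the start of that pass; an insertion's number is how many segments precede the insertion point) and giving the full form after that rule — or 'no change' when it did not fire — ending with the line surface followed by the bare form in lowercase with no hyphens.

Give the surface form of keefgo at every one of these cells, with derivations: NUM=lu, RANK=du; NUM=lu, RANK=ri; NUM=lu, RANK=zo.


cell NUM=lu, RANK=du:
underlying: t-keefgo-goz
1. f -> v, k -> g, p -> b, s -> z, t -> d / _ Z: fires at position(s) 5: tkeevgogoz
2. f -> v, k -> g, s -> z, t -> d / V _ V: no change
3. b -> p, d -> t, g -> k, v -> f, z -> s / _ #: fires at position(s) 10: tkeevgogos
surface: tkeevgogos

cell NUM=lu, RANK=ri:
underlying: t-keefgo-uge
1. f -> v, k -> g, p -> b, s -> z, t -> d / _ Z: fires at position(s) 5: tkeevgouge
2. f -> v, k -> g, s -> z, t -> d / V _ V: no change
3. b -> p, d -> t, g -> k, v -> f, z -> s / _ #: no change
surface: tkeevgouge

cell NUM=lu, RANK=zo:
underlying: t-keefgo-ki
1. f -> v, k -> g, p -> b, s -> z, t -> d / _ Z: fires at position(s) 5: tkeevgoki
2. f -> v, k -> g, s -> z, t -> d / V _ V: fires at position(s) 8: tkeevgogi
3. b -> p, d -> t, g -> k, v -> f, z -> s / _ #: no change
surface: tkeevgogi


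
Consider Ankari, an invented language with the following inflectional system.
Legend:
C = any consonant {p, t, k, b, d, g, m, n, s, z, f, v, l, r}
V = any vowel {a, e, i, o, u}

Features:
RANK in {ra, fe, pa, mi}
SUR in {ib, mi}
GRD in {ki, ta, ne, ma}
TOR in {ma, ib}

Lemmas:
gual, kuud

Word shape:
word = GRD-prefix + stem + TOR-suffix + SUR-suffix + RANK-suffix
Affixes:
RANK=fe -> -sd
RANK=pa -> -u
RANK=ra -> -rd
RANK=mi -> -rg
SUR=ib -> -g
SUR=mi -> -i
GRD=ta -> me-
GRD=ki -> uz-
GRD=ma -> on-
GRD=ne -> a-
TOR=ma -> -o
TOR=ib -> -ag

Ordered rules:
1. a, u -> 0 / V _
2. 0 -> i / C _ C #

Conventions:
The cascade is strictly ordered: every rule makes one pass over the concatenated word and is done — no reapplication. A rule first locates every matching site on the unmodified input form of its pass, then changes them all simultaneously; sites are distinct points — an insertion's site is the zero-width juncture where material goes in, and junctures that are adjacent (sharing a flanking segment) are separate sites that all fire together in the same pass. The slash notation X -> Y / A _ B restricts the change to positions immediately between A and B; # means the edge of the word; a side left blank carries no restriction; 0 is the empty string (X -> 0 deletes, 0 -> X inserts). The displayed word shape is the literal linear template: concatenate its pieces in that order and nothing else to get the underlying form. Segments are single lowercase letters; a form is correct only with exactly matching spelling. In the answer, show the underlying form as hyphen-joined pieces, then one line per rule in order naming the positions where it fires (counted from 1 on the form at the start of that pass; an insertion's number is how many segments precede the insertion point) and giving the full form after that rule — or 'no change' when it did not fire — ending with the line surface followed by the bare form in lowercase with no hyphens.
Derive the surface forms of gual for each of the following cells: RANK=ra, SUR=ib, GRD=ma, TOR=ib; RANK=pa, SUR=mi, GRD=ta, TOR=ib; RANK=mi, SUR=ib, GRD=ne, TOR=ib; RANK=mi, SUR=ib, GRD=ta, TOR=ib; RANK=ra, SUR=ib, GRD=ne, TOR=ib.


cell RANK=ra, SUR=ib, GRD=ma, TOR=ib:
underlying: on-gual-ag-g-rd
1. a, u -> 0 / V _: fires at position(s) 5: ongulaggrd
2. 0 -> i / C _ C #: inserts after position(s) 9: ongulaggrid
surface: ongulaggrid

cell RANK=pa, SUR=mi, GRD=ta, TOR=ib:
underlying: me-gual-ag-i-u
1. a, u -> 0 / V _: fires at position(s) 5, 10: megulagi
2. 0 -> i / C _ C #: no change
surface: megulagi

cell RANK=mi, SUR=ib, GRD=ne, TOR=ib:
underlying: a-gual-ag-g-rg
1. a, u -> 0 / V _: fires at position(s) 4: agulaggrg
2. 0 -> i / C _ C #: inserts after position(s) 8: agulaggrig
surface: agulaggrig

cell RANK=mi, SUR=ib, GRD=ta, TOR=ib:
underlying: me-gual-ag-g-rg
1. a, u -> 0 / V _: fires at position(s) 5: megulaggrg
2. 0 -> i / C _ C #: inserts after position(s) 9: megulaggrig
surface: megulaggrig

cell RANK=ra, SUR=ib, GRD=ne, TOR=ib:
underlying: a-gual-ag-g-rd
1. a, u -> 0 / V _: fires at position(s) 4: agulaggrd
2. 0 -> i / C _ C #: inserts after position(s) 8: agulaggrid
surface: agulaggrid


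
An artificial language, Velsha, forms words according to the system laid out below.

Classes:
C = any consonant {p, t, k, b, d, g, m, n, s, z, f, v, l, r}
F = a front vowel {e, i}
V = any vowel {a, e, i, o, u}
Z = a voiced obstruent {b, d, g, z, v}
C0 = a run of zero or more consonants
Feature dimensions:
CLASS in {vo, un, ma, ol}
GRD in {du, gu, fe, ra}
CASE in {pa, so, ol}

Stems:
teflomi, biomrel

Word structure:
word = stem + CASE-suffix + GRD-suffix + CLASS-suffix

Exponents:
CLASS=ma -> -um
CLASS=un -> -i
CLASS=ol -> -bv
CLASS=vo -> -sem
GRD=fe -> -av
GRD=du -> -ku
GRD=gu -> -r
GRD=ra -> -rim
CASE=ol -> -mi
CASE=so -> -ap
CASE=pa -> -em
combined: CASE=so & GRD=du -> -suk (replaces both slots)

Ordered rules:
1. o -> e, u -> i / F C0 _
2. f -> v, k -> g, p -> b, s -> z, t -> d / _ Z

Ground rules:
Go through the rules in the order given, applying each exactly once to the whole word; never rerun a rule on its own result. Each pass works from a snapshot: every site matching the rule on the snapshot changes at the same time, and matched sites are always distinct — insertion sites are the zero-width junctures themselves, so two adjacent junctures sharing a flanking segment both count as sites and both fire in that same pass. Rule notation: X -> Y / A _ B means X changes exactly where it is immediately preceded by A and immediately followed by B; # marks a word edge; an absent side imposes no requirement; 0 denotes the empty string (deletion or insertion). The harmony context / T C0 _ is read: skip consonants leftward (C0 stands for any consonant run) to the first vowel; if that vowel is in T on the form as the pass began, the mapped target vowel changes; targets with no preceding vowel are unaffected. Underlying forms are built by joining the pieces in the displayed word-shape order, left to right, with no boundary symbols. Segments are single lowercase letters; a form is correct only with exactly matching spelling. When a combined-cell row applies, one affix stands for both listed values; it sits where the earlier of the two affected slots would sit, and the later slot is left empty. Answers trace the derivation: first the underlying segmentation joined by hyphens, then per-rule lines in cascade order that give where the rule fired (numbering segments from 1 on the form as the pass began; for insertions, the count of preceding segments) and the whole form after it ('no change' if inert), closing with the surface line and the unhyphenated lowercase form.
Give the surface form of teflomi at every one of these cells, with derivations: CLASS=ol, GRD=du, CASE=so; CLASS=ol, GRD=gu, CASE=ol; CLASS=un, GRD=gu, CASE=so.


cell CLASS=ol, GRD=du, CASE=so:
underlying: teflomi-suk-bv
1. o -> e, u -> i / F C0 _: fires at position(s) 5, 9: teflemisikbv
2. f -> v, k -> g, p -> b, s -> z, t -> d / _ Z: fires at position(s) 10: teflemisigbv
surface: teflemisigbv

cell CLASS=ol, GRD=gu, CASE=ol:
underlying: teflomi-mi-r-bv
1. o -> e, u -> i / F C0 _: fires at position(s) 5: teflemimirbv
2. f -> v, k -> g, p -> b, s -> z, t -> d / _ Z: no change
surface: teflemimirbv

cell CLASS=un, GRD=gu, CASE=so:
underlying: teflomi-ap-r-i
1. o -> e, u -> i / F C0 _: fires at position(s) 5: teflemiapri
2. f -> v, k -> g, p -> b, s -> z, t -> d / _ Z: no change
surface: teflemiapri


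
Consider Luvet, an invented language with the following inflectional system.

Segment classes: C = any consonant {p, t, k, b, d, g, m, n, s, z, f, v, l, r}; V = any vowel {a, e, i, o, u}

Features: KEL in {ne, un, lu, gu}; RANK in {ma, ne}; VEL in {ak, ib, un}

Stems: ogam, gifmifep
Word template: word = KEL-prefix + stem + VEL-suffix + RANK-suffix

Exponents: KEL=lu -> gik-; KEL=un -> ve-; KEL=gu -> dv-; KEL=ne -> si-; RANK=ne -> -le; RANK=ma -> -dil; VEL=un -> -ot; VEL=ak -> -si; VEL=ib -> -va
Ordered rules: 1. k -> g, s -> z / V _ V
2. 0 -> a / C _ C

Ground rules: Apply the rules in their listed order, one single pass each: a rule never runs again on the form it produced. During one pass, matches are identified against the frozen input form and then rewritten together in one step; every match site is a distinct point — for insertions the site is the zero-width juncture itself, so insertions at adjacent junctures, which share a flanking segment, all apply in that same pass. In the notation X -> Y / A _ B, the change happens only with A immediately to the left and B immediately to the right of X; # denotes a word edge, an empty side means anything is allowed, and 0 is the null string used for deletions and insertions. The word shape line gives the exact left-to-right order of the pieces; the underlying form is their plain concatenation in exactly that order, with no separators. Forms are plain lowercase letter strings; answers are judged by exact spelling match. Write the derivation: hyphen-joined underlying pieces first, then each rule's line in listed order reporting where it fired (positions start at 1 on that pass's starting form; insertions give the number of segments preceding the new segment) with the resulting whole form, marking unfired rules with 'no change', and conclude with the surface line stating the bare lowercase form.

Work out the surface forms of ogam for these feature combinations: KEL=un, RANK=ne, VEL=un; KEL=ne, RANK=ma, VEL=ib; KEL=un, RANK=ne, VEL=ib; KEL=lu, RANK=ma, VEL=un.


cell KEL=un, RANK=ne, VEL=un:
underlying: ve-ogam-ot-le
1. k -> g, s -> z / V _ V: no change
2. 0 -> a / C _ C: inserts after position(s) 8: veogamotale
surface: veogamotale

cell KEL=ne, RANK=ma, VEL=ib:
underlying: si-ogam-va-dil
1. k -> g, s -> z / V _ V: no change
2. 0 -> a / C _ C: inserts after position(s) 6: siogamavadil
surface: siogamavadil

cell KEL=un, RANK=ne, VEL=ib:
underlying: ve-ogam-va-le
1. k -> g, s -> z / V _ V: no change
2. 0 -> a / C _ C: inserts after position(s) 6: veogamavale
surface: veogamavale

cell KEL=lu, RANK=ma, VEL=un:
underlying: gik-ogam-ot-dil
1. k -> g, s -> z / V _ V: fires at position(s) 3: gigogamotdil
2. 0 -> a / C _ C: inserts after position(s) 9: gigogamotadil
surface: gigogamotadil


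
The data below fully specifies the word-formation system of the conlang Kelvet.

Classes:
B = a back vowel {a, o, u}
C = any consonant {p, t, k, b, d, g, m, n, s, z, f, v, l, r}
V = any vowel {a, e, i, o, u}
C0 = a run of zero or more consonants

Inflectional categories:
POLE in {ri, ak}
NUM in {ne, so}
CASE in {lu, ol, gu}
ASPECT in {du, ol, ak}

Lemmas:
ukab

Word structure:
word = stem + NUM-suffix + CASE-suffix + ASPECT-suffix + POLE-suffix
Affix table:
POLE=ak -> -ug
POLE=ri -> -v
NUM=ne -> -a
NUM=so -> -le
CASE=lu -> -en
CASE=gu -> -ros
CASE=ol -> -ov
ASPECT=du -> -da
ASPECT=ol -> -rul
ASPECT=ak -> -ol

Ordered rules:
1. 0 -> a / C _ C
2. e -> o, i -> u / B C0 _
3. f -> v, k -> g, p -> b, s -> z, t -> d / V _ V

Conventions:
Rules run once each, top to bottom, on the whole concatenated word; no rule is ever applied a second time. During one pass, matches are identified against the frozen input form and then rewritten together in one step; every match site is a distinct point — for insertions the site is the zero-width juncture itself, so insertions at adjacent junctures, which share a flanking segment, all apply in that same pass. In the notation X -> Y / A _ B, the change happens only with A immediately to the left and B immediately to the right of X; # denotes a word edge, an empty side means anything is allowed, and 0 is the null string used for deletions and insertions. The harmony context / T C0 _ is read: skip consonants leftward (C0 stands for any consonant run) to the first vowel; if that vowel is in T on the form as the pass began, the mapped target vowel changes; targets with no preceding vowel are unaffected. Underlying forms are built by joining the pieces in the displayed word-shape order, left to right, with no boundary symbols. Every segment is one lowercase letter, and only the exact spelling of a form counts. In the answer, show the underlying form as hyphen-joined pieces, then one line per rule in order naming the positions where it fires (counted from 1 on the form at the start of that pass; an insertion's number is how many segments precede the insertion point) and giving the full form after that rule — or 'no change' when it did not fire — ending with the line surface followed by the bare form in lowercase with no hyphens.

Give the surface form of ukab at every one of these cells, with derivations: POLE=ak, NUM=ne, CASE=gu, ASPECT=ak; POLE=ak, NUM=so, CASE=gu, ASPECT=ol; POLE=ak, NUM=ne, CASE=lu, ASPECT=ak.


cell POLE=ak, NUM=ne, CASE=gu, ASPECT=ak:
underlying: ukab-a-ros-ol-ug
1. 0 -> a / C _ C: no change
2. e -> o, i -> u / B C0 _: no change
3. f -> v, k -> g, p -> b, s -> z, t -> d / V _ V: fires at position(s) 2, 8: ugabarozolug
surface: ugabarozolug

cell POLE=ak, NUM=so, CASE=gu, ASPECT=ol:
underlying: ukab-le-ros-rul-ug
1. 0 -> a / C _ C: inserts after position(s) 4, 9: ukabalerosarulug
2. e -> o, i -> u / B C0 _: fires at position(s) 7: ukabalorosarulug
3. f -> v, k -> g, p -> b, s -> z, t -> d / V _ V: fires at position(s) 2, 10: ugabalorozarulug
surface: ugabalorozarulug

cell POLE=ak, NUM=ne, CASE=lu, ASPECT=ak:
underlying: ukab-a-en-ol-ug
1. 0 -> a / C _ C: no change
2. e -> o, i -> u / B C0 _: fires at position(s) 6: ukabaonolug
3. f -> v, k -> g, p -> b, s -> z, t -> d / V _ V: fires at position(s) 2: ugabaonolug
surface: ugabaonolug


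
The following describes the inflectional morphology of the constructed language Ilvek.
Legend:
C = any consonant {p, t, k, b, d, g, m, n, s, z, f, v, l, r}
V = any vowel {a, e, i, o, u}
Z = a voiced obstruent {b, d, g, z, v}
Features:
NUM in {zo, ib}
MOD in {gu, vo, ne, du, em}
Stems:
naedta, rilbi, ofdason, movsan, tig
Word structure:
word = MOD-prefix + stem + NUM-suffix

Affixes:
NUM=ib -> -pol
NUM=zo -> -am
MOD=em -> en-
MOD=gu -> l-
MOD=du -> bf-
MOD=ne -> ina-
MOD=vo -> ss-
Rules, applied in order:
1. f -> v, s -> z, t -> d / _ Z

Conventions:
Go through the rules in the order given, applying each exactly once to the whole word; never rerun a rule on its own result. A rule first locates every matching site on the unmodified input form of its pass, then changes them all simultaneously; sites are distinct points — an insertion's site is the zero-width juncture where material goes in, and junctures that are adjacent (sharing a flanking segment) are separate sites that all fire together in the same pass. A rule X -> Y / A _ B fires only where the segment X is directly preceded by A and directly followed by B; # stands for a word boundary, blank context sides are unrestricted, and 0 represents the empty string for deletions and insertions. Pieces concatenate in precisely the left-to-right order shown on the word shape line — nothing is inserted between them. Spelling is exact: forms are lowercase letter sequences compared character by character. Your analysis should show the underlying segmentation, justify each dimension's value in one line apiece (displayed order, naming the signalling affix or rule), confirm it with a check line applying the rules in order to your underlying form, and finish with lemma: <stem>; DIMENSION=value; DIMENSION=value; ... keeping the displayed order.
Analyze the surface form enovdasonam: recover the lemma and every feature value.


underlying: en-ofdason-am
NUM=zo - signalled by the affix -am
MOD=em - signalled by the affix en-
check: enofdasonam -> enovdasonam
lemma: ofdason; NUM=zo; MOD=em


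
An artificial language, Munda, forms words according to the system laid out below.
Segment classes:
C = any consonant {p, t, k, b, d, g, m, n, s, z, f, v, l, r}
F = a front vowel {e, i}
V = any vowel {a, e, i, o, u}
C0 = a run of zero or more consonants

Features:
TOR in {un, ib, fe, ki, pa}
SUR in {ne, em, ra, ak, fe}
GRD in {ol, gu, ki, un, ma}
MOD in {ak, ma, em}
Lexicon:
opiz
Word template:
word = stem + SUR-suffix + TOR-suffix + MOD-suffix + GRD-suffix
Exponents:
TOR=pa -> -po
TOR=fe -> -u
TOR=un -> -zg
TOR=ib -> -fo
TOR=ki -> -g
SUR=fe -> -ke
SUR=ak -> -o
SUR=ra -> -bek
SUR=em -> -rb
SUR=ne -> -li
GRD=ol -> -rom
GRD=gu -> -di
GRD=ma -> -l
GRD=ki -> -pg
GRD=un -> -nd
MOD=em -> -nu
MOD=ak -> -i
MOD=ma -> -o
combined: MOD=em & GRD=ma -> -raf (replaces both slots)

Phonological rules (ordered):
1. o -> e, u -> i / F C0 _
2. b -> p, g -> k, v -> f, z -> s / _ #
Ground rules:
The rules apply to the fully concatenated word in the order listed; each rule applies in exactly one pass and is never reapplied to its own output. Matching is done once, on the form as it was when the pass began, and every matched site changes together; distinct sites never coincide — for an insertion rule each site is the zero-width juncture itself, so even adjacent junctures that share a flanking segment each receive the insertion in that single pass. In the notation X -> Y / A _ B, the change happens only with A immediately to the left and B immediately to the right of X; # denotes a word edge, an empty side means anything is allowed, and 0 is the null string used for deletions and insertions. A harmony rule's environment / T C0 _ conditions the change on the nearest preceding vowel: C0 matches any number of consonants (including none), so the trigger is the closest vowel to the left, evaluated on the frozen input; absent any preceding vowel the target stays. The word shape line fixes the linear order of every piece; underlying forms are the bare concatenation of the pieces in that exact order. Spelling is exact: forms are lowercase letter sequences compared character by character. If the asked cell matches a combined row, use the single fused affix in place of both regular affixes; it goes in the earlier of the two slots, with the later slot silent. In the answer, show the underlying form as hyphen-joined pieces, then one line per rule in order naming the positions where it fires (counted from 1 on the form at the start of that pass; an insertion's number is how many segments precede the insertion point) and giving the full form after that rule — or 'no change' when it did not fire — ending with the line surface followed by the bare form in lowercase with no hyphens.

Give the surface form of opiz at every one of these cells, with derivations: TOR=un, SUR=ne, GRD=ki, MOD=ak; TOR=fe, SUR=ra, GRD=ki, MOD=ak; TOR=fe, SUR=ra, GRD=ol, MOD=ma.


cell TOR=un, SUR=ne, GRD=ki, MOD=ak:
underlying: opiz-li-zg-i-pg
1. o -> e, u -> i / F C0 _: no change
2. b -> p, g -> k, v -> f, z -> s / _ #: fires at position(s) 11: opizlizgipk
surface: opizlizgipk

cell TOR=fe, SUR=ra, GRD=ki, MOD=ak:
underlying: opiz-bek-u-i-pg
1. o -> e, u -> i / F C0 _: fires at position(s) 8: opizbekiipg
2. b -> p, g -> k, v -> f, z -> s / _ #: fires at position(s) 11: opizbekiipk
surface: opizbekiipk

cell TOR=fe, SUR=ra, GRD=ol, MOD=ma:
underlying: opiz-bek-u-o-rom
1. o -> e, u -> i / F C0 _: fires at position(s) 8: opizbekiorom
2. b -> p, g -> k, v -> f, z -> s / _ #: no change
surface: opizbekiorom


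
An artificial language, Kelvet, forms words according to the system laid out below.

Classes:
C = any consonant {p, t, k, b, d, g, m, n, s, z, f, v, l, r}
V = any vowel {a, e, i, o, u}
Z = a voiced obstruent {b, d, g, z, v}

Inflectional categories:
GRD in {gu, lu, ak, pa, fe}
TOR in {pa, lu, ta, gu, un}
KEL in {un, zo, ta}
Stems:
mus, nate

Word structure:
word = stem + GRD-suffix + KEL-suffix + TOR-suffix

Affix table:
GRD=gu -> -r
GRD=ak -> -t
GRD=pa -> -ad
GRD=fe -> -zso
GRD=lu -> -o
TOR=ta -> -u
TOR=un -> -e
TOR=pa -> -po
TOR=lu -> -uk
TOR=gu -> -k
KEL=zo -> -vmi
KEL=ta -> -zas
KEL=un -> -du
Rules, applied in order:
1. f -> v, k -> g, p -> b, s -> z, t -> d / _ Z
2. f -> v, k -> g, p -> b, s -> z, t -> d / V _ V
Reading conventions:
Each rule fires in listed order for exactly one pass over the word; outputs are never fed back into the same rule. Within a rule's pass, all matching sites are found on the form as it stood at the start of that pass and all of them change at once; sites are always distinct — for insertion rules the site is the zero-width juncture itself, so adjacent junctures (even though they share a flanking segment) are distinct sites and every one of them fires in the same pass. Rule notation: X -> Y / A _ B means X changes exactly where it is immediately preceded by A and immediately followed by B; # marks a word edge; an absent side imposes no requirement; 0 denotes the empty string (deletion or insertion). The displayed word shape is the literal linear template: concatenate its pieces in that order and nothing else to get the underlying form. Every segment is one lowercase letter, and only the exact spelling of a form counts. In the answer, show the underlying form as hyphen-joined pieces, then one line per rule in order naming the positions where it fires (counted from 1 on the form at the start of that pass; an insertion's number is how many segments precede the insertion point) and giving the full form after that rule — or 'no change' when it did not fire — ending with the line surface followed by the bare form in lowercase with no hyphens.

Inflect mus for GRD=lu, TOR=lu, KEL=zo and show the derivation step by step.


underlying: mus-o-vmi-uk
1. f -> v, k -> g, p -> b, s -> z, t -> d / _ Z: no change
2. f -> v, k -> g, p -> b, s -> z, t -> d / V _ V: fires at position(s) 3: muzovmiuk
surface: muzovmiuk


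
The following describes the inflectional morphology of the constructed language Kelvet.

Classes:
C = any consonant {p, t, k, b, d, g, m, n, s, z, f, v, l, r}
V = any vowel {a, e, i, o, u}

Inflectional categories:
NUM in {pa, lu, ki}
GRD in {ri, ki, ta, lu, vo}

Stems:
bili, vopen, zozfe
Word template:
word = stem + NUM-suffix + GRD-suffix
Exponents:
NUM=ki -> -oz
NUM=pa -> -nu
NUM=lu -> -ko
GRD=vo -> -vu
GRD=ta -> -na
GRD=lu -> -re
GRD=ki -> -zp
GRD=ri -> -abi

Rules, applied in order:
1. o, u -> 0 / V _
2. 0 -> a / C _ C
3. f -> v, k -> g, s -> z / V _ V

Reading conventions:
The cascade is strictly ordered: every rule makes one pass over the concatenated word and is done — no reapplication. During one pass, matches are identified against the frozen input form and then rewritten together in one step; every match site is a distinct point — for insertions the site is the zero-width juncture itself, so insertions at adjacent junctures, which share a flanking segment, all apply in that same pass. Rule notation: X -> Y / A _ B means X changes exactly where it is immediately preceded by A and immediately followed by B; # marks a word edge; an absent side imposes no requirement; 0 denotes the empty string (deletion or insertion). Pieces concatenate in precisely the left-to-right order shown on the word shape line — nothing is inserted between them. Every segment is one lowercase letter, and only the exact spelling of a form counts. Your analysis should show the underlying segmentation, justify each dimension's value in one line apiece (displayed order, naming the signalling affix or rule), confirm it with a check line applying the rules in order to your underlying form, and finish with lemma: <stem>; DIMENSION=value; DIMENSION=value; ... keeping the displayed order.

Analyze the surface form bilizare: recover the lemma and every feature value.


underlying: bili-oz-re
NUM=ki - signalled by the affix -oz
GRD=lu - signalled by the affix -re
check: biliozre -> bilizre -> bilizare -> bilizare
lemma: bili; NUM=ki; GRD=lu


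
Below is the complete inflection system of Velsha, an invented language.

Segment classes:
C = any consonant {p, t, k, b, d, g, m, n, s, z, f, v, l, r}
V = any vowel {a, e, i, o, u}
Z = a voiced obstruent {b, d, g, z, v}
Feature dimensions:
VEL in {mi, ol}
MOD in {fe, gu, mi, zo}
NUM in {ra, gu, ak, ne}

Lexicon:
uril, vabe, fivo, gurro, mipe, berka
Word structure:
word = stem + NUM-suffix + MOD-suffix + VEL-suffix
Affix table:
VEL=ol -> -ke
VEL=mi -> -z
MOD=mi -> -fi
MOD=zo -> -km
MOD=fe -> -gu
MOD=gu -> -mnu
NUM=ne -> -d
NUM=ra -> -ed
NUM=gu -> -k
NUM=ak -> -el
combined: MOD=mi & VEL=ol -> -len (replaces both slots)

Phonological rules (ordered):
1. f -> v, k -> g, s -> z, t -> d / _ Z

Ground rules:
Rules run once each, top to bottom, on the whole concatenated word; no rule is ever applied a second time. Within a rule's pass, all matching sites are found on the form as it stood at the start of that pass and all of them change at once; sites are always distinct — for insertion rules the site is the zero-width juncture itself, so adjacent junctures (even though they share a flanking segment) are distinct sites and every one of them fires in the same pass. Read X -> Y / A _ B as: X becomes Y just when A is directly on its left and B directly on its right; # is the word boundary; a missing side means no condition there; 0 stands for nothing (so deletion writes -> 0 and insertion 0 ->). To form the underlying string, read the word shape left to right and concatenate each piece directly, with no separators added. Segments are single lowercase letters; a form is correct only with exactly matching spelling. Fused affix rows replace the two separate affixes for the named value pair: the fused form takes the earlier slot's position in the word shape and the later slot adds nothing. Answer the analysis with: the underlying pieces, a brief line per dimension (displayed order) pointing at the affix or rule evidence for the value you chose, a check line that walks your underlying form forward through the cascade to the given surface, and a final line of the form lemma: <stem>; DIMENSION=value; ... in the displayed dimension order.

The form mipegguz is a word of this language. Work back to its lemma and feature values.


underlying: mipe-k-gu-z
VEL=mi - signalled by the affix -z
MOD=fe - signalled by the affix -gu
NUM=gu - signalled by the affix -k
check: mipekguz -> mipegguz
lemma: mipe; VEL=mi; MOD=fe; NUM=gu
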